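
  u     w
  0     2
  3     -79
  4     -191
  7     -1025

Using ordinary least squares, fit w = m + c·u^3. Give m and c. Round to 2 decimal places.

m = 1.51, c = -2.99

Entries of XᵀX: Σ1 = 4, Σu^3 = 434, Σu^3·u^3 = 122474.
And Σw = -1293, Σu^3·w = -365932.
Normal equations: [[4, 434]; [434, 122474]]·[m, c]ᵀ = [-1293, -365932]ᵀ.
Eliminating c: 122474·(row 1) − 434·(row 2) gives 301540·m = 122474·(-1293) − 434·(-365932) = 455606, so m = 227803/150770.
Then c = ((-365932) − 434·(227803/150770))/122474 = -451283/150770.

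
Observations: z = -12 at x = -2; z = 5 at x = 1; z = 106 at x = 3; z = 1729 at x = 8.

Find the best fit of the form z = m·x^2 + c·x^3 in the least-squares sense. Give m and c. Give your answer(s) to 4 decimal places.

m = 2.7852, c = 3.0287

Setting ∂/∂m … = 0 gives: 4194·m + 32980·c = 111567;  32980·m + 262938·c = 888211.
det = 4194·262938 − 32980² = 15081572.
m = (111567·262938 − 32980·888211)/15081572 = 21002533/7540786; c = (4194·888211 − 32980·111567)/15081572 = 22838637/7540786.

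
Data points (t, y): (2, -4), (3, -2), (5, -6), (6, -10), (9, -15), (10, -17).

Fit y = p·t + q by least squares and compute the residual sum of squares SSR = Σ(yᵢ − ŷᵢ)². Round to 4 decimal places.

SSR = 10.1770

Normal-equation sums: Σt·t = 255, Σt = 35, Σ1 = 6.
And Σt·y = -409, Σy = -54.
So AᵀA·[p, q]ᵀ = Aᵀy: [[255, 35]; [35, 6]]·[p, q]ᵀ = [-409, -54]ᵀ.
Δ = 255·6 − 35² = 305.
p = ((-409)·6 − 35·(-54))/305 = -564/305; q = (255·(-54) − 35·(-409))/305 = 109/61.
Residuals: -637/305, 537/305, 89/61, -211/305, -44/305, -18/61; SSR = 3104/305.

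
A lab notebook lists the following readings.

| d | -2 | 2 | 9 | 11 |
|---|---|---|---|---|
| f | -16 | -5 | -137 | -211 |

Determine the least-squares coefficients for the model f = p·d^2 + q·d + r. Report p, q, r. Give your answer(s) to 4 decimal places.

Compute the Gram sums: Σd^2·d^2 = 21234, Σd^2·d = 2060, Σd^2 = 210, Σd·d = 210, Σd = 20, Σ1 = 4.
Moment sums: Σd^2·f = -36712, Σd·f = -3532, Σf = -369.
Normal equations: [[21234, 2060, 210]; [2060, 210, 20]; [210, 20, 4]]·[p, q, r]ᵀ = [-36712, -3532, -369]ᵀ.
Inverting the 3×3 Gram matrix, [p, q, r]ᵀ = [-40695/20578, 145156/51445, -52145/20578]ᵀ.

p = -1.9776, q = 2.8216, r = -2.5340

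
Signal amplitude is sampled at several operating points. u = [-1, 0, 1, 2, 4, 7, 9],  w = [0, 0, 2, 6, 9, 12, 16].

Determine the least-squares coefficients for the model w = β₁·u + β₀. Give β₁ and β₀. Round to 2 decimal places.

The normal equations are: 152·β₁ + 22·β₀ = 278;  22·β₁ + 7·β₀ = 45.
Determinant 152·7 − 22² = 580.
β₁ = (278·7 − 22·45)/580 = 239/145; β₀ = (152·45 − 22·278)/580 = 181/145.

β₁ = 1.65, β₀ = 1.25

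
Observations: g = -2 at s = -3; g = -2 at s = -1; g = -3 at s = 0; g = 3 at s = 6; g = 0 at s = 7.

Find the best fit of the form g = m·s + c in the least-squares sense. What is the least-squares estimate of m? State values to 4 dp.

m = 0.4213

Normal-equation sums: Σs·s = 95, Σs = 9, Σ1 = 5.
For Aᵀg: Σs·g = 26, Σg = -4.
Eliminating c: 5·(row 1) − 9·(row 2) gives 394·m = 5·26 − 9·(-4) = 166, so m = 83/197.
Then c = ((-4) − 9·(83/197))/5 = -307/197.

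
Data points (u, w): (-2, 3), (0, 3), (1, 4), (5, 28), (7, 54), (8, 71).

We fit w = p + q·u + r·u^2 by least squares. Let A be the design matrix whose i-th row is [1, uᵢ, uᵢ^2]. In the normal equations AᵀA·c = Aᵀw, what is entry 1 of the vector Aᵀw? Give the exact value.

Entry 1 ↔ basis 1, so (Aᵀw)_{1} = Σᵢ wᵢ = (1)·(3) + (1)·(3) + (1)·(4) + (1)·(28) + (1)·(54) + (1)·(71) = 163.

163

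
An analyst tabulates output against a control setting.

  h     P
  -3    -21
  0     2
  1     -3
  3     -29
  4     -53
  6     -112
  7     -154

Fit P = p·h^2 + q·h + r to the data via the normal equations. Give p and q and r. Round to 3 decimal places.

Forming XᵀX = [[4116, 624, 120]; [624, 120, 18]; [120, 18, 7]] and XᵀP = [-12879, -1989, -370]ᵀ gives XᵀX·[p, q, r]ᵀ = XᵀP.
Inverting the 3×3 Gram matrix, [p, q, r]ᵀ = [-30047/10164, -14491/10164, 229/154]ᵀ.

p = -2.956, q = -1.426, r = 1.487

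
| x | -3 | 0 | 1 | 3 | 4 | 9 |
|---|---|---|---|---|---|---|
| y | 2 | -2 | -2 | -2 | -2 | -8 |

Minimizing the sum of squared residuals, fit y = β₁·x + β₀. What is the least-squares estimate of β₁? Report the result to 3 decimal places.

Compute the Gram sums: Σx·x = 116, Σx = 14, Σ1 = 6.
And Σx·y = -94, Σy = -14.
MᵀM·[β₁, β₀]ᵀ = Mᵀy becomes [[116, 14]; [14, 6]]·[β₁, β₀]ᵀ = [-94, -14]ᵀ.
Eliminating β₀: 6·(row 1) − 14·(row 2) gives 500·β₁ = 6·(-94) − 14·(-14) = -368, so β₁ = -92/125.
Then β₀ = ((-14) − 14·(-92/125))/6 = -77/125.

β₁ = -0.736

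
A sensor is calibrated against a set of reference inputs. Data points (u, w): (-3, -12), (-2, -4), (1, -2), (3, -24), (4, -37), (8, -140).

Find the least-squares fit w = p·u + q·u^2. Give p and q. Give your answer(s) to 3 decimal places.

p = -1.760, q = -1.963

Sums needed: Σu·u = 103, Σu·u^2 = 569, Σu^2·u^2 = 4531.
For Mᵀw: Σu·w = -1298, Σu^2·w = -9894.
Eliminating q: 4531·(row 1) − 569·(row 2) gives 142932·p = 4531·(-1298) − 569·(-9894) = -251552, so p = -62888/35733.
Then q = ((-9894) − 569·(-62888/35733))/4531 = -70130/35733.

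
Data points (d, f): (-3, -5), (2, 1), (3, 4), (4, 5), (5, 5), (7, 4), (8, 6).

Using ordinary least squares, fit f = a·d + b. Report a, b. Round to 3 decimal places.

Entries of XᵀX: Σd·d = 176, Σd = 26, Σ1 = 7.
And Σd·f = 150, Σf = 20.
Eliminating b: 7·(row 1) − 26·(row 2) gives 556·a = 7·150 − 26·20 = 530, so a = 265/278.
Then b = (20 − 26·(265/278))/7 = -95/139.

a = 0.953, b = -0.683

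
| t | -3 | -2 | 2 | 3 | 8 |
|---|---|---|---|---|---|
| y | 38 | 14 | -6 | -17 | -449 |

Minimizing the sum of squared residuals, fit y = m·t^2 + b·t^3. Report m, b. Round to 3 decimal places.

m = 1.155, b = -1.021

With design matrix X, XᵀX = [[4290, 32768]; [32768, 263730]] and Xᵀy = [-28515, -231533]ᵀ.
Eliminating b: 263730·(row 1) − 32768·(row 2) gives 57659876·m = 263730·(-28515) − 32768·(-231533) = 66612394, so m = 33306197/28829938.
Then b = ((-231533) − 32768·(33306197/28829938))/263730 = -29448525/28829938.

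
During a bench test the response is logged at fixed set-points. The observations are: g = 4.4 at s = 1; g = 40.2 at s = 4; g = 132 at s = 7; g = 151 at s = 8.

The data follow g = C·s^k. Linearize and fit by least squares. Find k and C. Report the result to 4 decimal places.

With ln gᵢ as the transformed response and ln sᵢ as the regressor:
Σln s = 5.4116, Σ(ln s)² = 10.0325, Σln g = 15.0756, Σln s·ln g = 25.0554.
Normal system: [[10.0325, 5.4116]; [5.4116, 4]]·[k, ln C]ᵀ = [25.0554, 15.0756]ᵀ.
Δ = 10.0325·4 − (5.4116)² = 10.8439; k = (25.0554·4 − 5.4116·15.0756)/10.8439 = 1.71876, ln C = (10.0325·15.0756 − 5.4116·25.0554)/10.8439 = 1.44355, so C = exp(1.44355) = 4.23571.

k = 1.7188, C = 4.2357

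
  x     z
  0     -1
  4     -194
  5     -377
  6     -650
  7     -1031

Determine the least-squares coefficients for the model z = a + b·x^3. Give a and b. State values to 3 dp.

Sums needed: Σ1 = 5, Σx^3 = 748, Σx^3·x^3 = 184026.
Right-hand side: Σz = -2253, Σx^3·z = -553574.
So MᵀM·[a, b]ᵀ = Mᵀz: [[5, 748]; [748, 184026]]·[a, b]ᵀ = [-2253, -553574]ᵀ.
Eliminating b: 184026·(row 1) − 748·(row 2) gives 360626·a = 184026·(-2253) − 748·(-553574) = -537226, so a = -268613/180313.
Then b = ((-553574) − 748·(-268613/180313))/184026 = -541313/180313.

a = -1.490, b = -3.002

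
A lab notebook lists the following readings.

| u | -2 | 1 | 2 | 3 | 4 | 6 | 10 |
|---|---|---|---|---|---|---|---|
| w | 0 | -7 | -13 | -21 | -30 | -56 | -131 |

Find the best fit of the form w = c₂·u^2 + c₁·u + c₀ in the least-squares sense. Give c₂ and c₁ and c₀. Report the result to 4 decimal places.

c₂ = -0.9709, c₁ = -3.1164, c₀ = -2.5922

The normal system XᵀX·[c₂, c₁, c₀]ᵀ = Xᵀw is [[11666, 1308, 170]; [1308, 170, 24]; [170, 24, 7]]·[c₂, c₁, c₀]ᵀ = [-15844, -1862, -258]ᵀ.
Solving the 3×3 system (Gaussian elimination) gives c₂ = -229910/236789, c₁ = -737927/236789, c₀ = -87686/33827.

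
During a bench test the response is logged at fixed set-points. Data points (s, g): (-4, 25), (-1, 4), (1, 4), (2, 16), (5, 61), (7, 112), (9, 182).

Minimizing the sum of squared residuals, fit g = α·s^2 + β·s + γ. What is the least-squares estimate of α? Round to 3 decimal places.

Normal-equation sums: Σs^2·s^2 = 9861, Σs^2·s = 1141, Σs^2 = 177, Σs·s = 177, Σs = 19, Σ1 = 7.
Moment sums: Σs^2·g = 22227, Σs·g = 2659, Σg = 404.
Normal equations: [[9861, 1141, 177]; [1141, 177, 19]; [177, 19, 7]]·[α, β, γ]ᵀ = [22227, 2659, 404]ᵀ.
Solving the 3×3 system (Gaussian elimination) gives α = 8695/4382, β = 8793/4382, γ = 4589/2191.

α = 1.984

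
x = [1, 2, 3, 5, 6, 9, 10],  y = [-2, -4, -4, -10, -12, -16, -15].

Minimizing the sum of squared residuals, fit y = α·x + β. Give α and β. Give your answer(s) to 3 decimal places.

The normal equations are: 256·α + 36·β = -438;  36·α + 7·β = -63.
(Σx·x = 256, Σx = 36, Σ1 = 7, Σx·y = -438, Σy = -63.)
Δ = 256·7 − 36² = 496.
α = ((-438)·7 − 36·(-63))/496 = -399/248; β = (256·(-63) − 36·(-438))/496 = -45/62.

α = -1.609, β = -0.726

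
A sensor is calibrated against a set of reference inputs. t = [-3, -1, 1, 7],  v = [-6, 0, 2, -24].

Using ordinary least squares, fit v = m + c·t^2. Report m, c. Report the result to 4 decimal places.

Setting ∂/∂m … = 0 gives: 4·m + 60·c = -28;  60·m + 2484·c = -1228.
(Σ1 = 4, Σt^2 = 60, Σt^2·t^2 = 2484, Σv = -28, Σt^2·v = -1228.)
Determinant 4·2484 − 60² = 6336.
m = ((-28)·2484 − 60·(-1228))/6336 = 43/66; c = (4·(-1228) − 60·(-28))/6336 = -101/198.

m = 0.6515, c = -0.5101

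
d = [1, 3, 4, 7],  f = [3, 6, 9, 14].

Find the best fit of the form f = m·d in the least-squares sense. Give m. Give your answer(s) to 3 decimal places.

The normal equations are: 75·m = 155.
m = 155/75 = 2.06667.

m = 2.067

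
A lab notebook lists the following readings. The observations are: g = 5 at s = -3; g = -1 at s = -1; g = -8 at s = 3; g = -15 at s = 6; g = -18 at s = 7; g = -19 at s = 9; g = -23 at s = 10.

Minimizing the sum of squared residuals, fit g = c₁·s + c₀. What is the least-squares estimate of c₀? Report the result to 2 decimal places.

c₀ = -2.14

Normal-equation sums: Σs·s = 285, Σs = 31, Σ1 = 7.
For Xᵀg: Σs·g = -655, Σg = -79.
Eliminating c₀: 7·(row 1) − 31·(row 2) gives 1034·c₁ = 7·(-655) − 31·(-79) = -2136, so c₁ = -1068/517.
Then c₀ = ((-79) − 31·(-1068/517))/7 = -1105/517.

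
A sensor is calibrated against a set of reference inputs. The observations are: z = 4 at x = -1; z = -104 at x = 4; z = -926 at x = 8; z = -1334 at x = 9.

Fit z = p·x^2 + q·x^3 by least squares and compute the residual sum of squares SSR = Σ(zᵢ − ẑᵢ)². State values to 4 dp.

SSR = 0.3454

Setting ∂/∂p … = 0 gives: 10914·p + 92840·q = -168978;  92840·p + 797682·q = -1453258.
(Σx^2·x^2 = 10914, Σx^2·x^3 = 92840, Σx^3·x^3 = 797682, Σx^2·z = -168978, Σx^3·z = -1453258.)
Eliminating q: 797682·(row 1) − 92840·(row 2) gives 86635748·p = 797682·(-168978) − 92840·(-1453258) = 129763724, so p = 32440931/21658937.
Then q = ((-1453258) − 92840·(32440931/21658937))/797682 = -43235073/21658937.
Residuals: 10959744/21658937, -4539672/21658937, 3962130/21658937, -2369152/21658937; SSR = 7481252/21658937.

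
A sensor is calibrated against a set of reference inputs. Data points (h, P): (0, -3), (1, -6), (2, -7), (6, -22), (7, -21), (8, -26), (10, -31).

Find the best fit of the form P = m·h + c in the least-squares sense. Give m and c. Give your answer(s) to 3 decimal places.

Forming AᵀA = [[254, 34]; [34, 7]] and AᵀP = [-817, -116]ᵀ gives AᵀA·[m, c]ᵀ = AᵀP.
Δ = 254·7 − 34² = 622.
m = ((-817)·7 − 34·(-116))/622 = -1775/622; c = (254·(-116) − 34·(-817))/622 = -843/311.

m = -2.854, c = -2.711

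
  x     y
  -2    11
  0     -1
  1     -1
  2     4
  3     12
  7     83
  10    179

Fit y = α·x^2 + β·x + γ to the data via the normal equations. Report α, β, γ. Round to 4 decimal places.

From the data, Σx^2·x^2 = 12515, Σx^2·x = 1371, Σx^2 = 167, Σx·x = 167, Σx = 21, Σ1 = 7.
Moment sums: Σx^2·y = 22134, Σx·y = 2392, Σy = 287.
So MᵀM·[α, β, γ]ᵀ = Mᵀy: [[12515, 1371, 167]; [1371, 167, 21]; [167, 21, 7]]·[α, β, γ]ᵀ = [22134, 2392, 287]ᵀ.
Row-reducing yields α = 902573/456082, β = -836317/456082, γ = -14750/20731.

α = 1.9790, β = -1.8337, γ = -0.7115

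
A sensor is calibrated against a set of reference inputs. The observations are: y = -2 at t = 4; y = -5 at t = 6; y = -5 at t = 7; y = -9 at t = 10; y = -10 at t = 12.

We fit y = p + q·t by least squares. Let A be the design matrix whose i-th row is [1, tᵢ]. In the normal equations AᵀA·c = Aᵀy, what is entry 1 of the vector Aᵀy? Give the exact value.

Entry 1 ↔ basis 1, so (Aᵀy)_{1} = Σᵢ yᵢ = (1)·(-2) + (1)·(-5) + (1)·(-5) + (1)·(-9) + (1)·(-10) = -31.

-31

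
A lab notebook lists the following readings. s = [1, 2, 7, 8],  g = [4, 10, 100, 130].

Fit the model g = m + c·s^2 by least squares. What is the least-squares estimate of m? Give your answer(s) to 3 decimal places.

m = 2.000

With design matrix X, XᵀX = [[4, 118]; [118, 6514]] and Xᵀg = [244, 13264]ᵀ.
det = 4·6514 − 118² = 12132.
m = (244·6514 − 118·13264)/12132 = 2; c = (4·13264 − 118·244)/12132 = 2.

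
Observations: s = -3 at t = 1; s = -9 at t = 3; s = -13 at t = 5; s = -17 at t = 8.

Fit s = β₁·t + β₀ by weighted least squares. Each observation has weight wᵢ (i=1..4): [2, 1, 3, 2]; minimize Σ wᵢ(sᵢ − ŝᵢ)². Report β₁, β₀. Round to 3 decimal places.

β₁ = -2.000, β₀ = -2.000

With design matrix A, AᵀWA = [[214, 36]; [36, 8]] and AᵀWs = [-500, -88]ᵀ.
Eliminating β₀: 8·(row 1) − 36·(row 2) gives 416·β₁ = 8·(-500) − 36·(-88) = -832, so β₁ = -2.
Then β₀ = ((-88) − 36·(-2))/8 = -2.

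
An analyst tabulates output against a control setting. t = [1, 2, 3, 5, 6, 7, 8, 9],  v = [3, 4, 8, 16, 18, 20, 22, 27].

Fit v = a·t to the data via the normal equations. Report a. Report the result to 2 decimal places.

Sums needed: Σt·t = 269.
For Mᵀv: Σt·v = 782.
So MᵀM·[a]ᵀ = Mᵀv: [[269]]·[a]ᵀ = [782]ᵀ.
a = 782/269 = 2.90706.

a = 2.91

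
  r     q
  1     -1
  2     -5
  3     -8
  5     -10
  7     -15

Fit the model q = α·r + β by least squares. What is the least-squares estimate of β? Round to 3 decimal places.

Forming MᵀM = [[88, 18]; [18, 5]] and Mᵀq = [-190, -39]ᵀ gives MᵀM·[α, β]ᵀ = Mᵀq.
det = 88·5 − 18² = 116.
α = ((-190)·5 − 18·(-39))/116 = -62/29; β = (88·(-39) − 18·(-190))/116 = -3/29.

β = -0.103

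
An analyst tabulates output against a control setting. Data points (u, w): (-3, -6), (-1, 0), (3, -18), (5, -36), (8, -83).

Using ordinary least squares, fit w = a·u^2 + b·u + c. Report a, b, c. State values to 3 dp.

Forming XᵀX = [[4884, 636, 108]; [636, 108, 12]; [108, 12, 5]] and Xᵀw = [-6428, -880, -143]ᵀ gives XᵀX·[a, b, c]ᵀ = Xᵀw.
Inverting the 3×3 Gram matrix, [a, b, c]ᵀ = [-6479/6258, -11591/6258, -267/149]ᵀ.

a = -1.035, b = -1.852, c = -1.792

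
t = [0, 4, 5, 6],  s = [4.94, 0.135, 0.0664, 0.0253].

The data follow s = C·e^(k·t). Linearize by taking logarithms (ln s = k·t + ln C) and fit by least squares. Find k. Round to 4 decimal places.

Let Y = ln s. Fitting Y = k·t + ln C by least squares:
Σt = 15.0000, Σ(t)² = 77.0000, Σln s = -6.7941, Σt·ln s = -43.6319.
Normal system: [[77.0000, 15.0000]; [15.0000, 4]]·[k, ln C]ᵀ = [-43.6319, -6.7941]ᵀ.
Solving (det = 83.0000): k = -0.87489, ln C = 1.58230.

k = -0.8749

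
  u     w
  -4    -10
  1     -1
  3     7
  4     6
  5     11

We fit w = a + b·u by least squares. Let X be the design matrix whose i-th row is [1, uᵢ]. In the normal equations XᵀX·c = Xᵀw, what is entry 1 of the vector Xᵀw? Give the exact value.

Entry 1 ↔ basis 1, so (Xᵀw)_{1} = Σᵢ wᵢ = (1)·(-10) + (1)·(-1) + (1)·(7) + (1)·(6) + (1)·(11) = 13.

13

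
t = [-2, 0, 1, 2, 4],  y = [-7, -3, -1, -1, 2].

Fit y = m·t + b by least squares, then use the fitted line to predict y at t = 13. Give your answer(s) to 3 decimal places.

Compute the Gram sums: Σt·t = 25, Σt = 5, Σ1 = 5.
And Σt·y = 19, Σy = -10.
Eliminating b: 5·(row 1) − 5·(row 2) gives 100·m = 5·19 − 5·(-10) = 145, so m = 29/20.
Then b = ((-10) − 5·(29/20))/5 = -69/20.
At t = 13: ŷ = (29/20)·(13) + (-69/20)·(1) = 77/5.

ŷ = 15.400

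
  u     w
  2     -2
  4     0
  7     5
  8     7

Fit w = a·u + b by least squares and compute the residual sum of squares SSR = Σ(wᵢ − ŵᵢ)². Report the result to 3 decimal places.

The normal system AᵀA·[a, b]ᵀ = Aᵀw is [[133, 21]; [21, 4]]·[a, b]ᵀ = [87, 10]ᵀ.
Determinant 133·4 − 21² = 91.
a = (87·4 − 21·10)/91 = 138/91; b = (133·10 − 21·87)/91 = -71/13.
Residuals: 3/7, -55/91, -2/13, 30/91; SSR = 62/91.

SSR = 0.681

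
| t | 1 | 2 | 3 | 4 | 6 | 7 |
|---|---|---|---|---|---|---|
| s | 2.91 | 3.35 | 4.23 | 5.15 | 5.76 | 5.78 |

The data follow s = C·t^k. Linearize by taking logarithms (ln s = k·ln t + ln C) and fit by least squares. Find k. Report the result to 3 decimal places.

k = 0.391

Taking logs, ln s = k·ln t + ln C, so regress ln s on ln t.
Sums: Σln t = 6.9157, Σ(ln t)² = 10.6062, Σln s = 8.8637, Σln t·ln s = 11.2457.
Normal system: [[10.6062, 6.9157]; [6.9157, 6]]·[k, ln C]ᵀ = [11.2457, 8.8637]ᵀ.
Slope k = (n·Σln t·ln s − Σln t·Σln s)/(n·Σ(ln t)² − (Σln t)²) = (6·11.2457 − 6.9157·8.8637)/15.8099 = 0.39062; ln C = (Σln s − k·Σln t)/n = 1.02704.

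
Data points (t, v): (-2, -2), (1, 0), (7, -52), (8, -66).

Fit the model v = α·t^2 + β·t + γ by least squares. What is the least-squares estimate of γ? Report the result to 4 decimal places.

With design matrix M, MᵀM = [[6514, 848, 118]; [848, 118, 14]; [118, 14, 4]] and Mᵀv = [-6780, -888, -120]ᵀ.
Row-reducing yields α = -555/557, β = -279/557, γ = 639/557.

γ = 1.1472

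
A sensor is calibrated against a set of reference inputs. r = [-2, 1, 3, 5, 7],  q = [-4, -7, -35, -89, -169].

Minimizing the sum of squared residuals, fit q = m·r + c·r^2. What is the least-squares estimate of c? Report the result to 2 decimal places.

c = -2.97

Compute the Gram sums: Σr·r = 88, Σr·r^2 = 488, Σr^2·r^2 = 3124.
Right-hand side: Σr·q = -1732, Σr^2·q = -10844.
Determinant 88·3124 − 488² = 36768.
m = ((-1732)·3124 − 488·(-10844))/36768 = -2477/766; c = (88·(-10844) − 488·(-1732))/36768 = -1136/383.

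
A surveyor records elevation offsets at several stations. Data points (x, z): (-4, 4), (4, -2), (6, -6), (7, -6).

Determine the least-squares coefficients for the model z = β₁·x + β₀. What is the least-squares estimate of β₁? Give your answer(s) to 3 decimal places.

The normal equations are: 117·β₁ + 13·β₀ = -102;  13·β₁ + 4·β₀ = -10.
(Σx·x = 117, Σx = 13, Σ1 = 4, Σx·z = -102, Σz = -10.)
det = 117·4 − 13² = 299.
β₁ = ((-102)·4 − 13·(-10))/299 = -278/299; β₀ = (117·(-10) − 13·(-102))/299 = 12/23.

β₁ = -0.930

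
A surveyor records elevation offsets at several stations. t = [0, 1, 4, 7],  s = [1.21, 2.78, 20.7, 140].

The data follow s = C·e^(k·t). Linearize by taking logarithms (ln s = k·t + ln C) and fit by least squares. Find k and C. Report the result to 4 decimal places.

k = 0.6727, C = 1.3208

Let Y = ln s. Fitting Y = k·t + ln C by least squares:
AᵀA = [[66.0000, 12.0000]; [12.0000, 4]], rhs = [47.7345, 9.1848]ᵀ  (here Σt = 12.0000, Σ(t)² = 66.0000, Σln s = 9.1848, Σt·ln s = 47.7345).
Slope k = (n·Σt·ln s − Σt·Σln s)/(n·Σ(t)² − (Σt)²) = (4·47.7345 − 12.0000·9.1848)/120.0000 = 0.67266; ln C = (Σln s − k·Σt)/n = 0.27822, so C = exp(0.27822) = 1.32077.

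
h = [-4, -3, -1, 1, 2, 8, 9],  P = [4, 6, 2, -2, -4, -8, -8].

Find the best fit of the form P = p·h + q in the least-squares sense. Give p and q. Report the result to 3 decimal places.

p = -1.061, q = 0.390

Sums needed: Σh·h = 176, Σh = 12, Σ1 = 7.
For XᵀP: Σh·P = -182, ΣP = -10.
Eliminating q: 7·(row 1) − 12·(row 2) gives 1088·p = 7·(-182) − 12·(-10) = -1154, so p = -577/544.
Then q = ((-10) − 12·(-577/544))/7 = 53/136.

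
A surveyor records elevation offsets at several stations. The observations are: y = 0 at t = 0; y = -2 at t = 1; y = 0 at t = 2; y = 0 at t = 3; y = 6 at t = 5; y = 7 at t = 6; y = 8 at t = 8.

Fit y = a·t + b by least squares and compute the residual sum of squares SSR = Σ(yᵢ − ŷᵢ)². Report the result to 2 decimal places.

The normal equations are: 139·a + 25·b = 134;  25·a + 7·b = 19.
Determinant 139·7 − 25² = 348.
a = (134·7 − 25·19)/348 = 463/348; b = (139·19 − 25·134)/348 = -709/348.
Residuals: 709/348, -75/58, -217/348, -170/87, 241/174, 367/348, -211/348; SSR = 4673/348.

SSR = 13.43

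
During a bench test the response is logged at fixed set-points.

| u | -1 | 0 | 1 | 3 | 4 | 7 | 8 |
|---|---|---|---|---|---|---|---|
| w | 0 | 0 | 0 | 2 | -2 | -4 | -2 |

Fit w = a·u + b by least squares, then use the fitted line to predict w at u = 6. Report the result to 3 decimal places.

ŵ = -1.952

With design matrix A, AᵀA = [[140, 22]; [22, 7]] and Aᵀw = [-46, -6]ᵀ.
Δ = 140·7 − 22² = 496.
a = ((-46)·7 − 22·(-6))/496 = -95/248; b = (140·(-6) − 22·(-46))/496 = 43/124.
At u = 6: ŵ = (-95/248)·(6) + (43/124)·(1) = -121/62.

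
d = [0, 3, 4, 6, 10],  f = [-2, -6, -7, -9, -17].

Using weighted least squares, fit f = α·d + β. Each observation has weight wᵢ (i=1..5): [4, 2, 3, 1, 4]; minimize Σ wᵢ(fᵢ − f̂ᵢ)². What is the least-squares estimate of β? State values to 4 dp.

β = -1.5621

Setting ∂/∂α … = 0 gives: 502·α + 64·β = -854;  64·α + 14·β = -118.
(Σwᵢ·d·d = 502, Σwᵢ·d = 64, Σwᵢ·1 = 14, Σwᵢ·d·f = -854, Σwᵢ·f = -118.)
Determinant 502·14 − 64² = 2932.
α = ((-854)·14 − 64·(-118))/2932 = -1101/733; β = (502·(-118) − 64·(-854))/2932 = -1145/733.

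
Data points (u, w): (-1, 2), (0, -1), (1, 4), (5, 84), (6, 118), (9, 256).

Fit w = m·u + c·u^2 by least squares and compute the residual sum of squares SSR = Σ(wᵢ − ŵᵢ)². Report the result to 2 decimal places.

SSR = 3.24

Sums needed: Σu·u = 144, Σu·u^2 = 1070, Σu^2·u^2 = 8484.
Right-hand side: Σu·w = 3434, Σu^2·w = 27090.
AᵀA·[m, c]ᵀ = Aᵀw becomes [[144, 1070]; [1070, 8484]]·[m, c]ᵀ = [3434, 27090]ᵀ.
det = 144·8484 − 1070² = 76796.
m = (3434·8484 − 1070·27090)/76796 = 36939/19199; c = (144·27090 − 1070·3434)/76796 = 56645/19199.
Residuals: 18692/19199, -1, -16788/19199, 11896/19199, 4628/19199, -5752/19199; SSR = 62287/19199.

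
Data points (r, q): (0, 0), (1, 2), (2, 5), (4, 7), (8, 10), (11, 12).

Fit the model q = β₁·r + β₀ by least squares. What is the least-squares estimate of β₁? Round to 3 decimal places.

Sums needed: Σr·r = 206, Σr = 26, Σ1 = 6.
Right-hand side: Σr·q = 252, Σq = 36.
XᵀX·[β₁, β₀]ᵀ = Xᵀq becomes [[206, 26]; [26, 6]]·[β₁, β₀]ᵀ = [252, 36]ᵀ.
Eliminating β₀: 6·(row 1) − 26·(row 2) gives 560·β₁ = 6·252 − 26·36 = 576, so β₁ = 36/35.
Then β₀ = (36 − 26·(36/35))/6 = 54/35.

β₁ = 1.029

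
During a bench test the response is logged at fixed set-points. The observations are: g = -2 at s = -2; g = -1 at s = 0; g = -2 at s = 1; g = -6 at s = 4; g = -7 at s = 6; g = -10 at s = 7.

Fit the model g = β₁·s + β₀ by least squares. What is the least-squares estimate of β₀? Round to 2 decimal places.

β₀ = -2.17

From the data, Σs·s = 106, Σs = 16, Σ1 = 6.
And Σs·g = -134, Σg = -28.
Eliminating β₀: 6·(row 1) − 16·(row 2) gives 380·β₁ = 6·(-134) − 16·(-28) = -356, so β₁ = -89/95.
Then β₀ = ((-28) − 16·(-89/95))/6 = -206/95.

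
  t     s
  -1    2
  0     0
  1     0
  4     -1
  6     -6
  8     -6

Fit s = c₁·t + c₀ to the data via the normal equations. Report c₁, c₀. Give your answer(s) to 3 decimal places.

The normal system MᵀM·[c₁, c₀]ᵀ = Mᵀs is [[118, 18]; [18, 6]]·[c₁, c₀]ᵀ = [-90, -11]ᵀ.
Determinant 118·6 − 18² = 384.
c₁ = ((-90)·6 − 18·(-11))/384 = -57/64; c₀ = (118·(-11) − 18·(-90))/384 = 161/192.

c₁ = -0.891, c₀ = 0.839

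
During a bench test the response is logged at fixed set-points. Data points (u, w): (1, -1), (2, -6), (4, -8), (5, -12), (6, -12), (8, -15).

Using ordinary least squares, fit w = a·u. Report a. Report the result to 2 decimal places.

Setting ∂/∂a … = 0 gives: 146·a = -297.
a = (-297)/146 = -2.03425.

a = -2.03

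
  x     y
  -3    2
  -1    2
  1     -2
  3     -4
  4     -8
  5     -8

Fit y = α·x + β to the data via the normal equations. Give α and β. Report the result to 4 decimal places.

α = -1.4105, β = -0.8842

Setting ∂/∂α … = 0 gives: 61·α + 9·β = -94;  9·α + 6·β = -18.
Eliminating β: 6·(row 1) − 9·(row 2) gives 285·α = 6·(-94) − 9·(-18) = -402, so α = -134/95.
Then β = ((-18) − 9·(-134/95))/6 = -84/95.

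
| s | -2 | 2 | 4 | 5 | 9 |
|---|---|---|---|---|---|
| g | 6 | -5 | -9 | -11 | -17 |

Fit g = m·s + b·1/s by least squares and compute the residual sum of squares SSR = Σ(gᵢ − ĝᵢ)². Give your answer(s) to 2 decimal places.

SSR = 1.60

Sums needed: Σs·s = 130, Σs·1/s = 5, Σ1/s·1/s = 19921/32400.
Right-hand side: Σs·g = -266, Σ1/s·g = -2131/180.
Normal equations: [[130, 5]; [5, 19921/32400]]·[m, b]ᵀ = [-266, -2131/180]ᵀ.
Determinant 130·(19921/32400) − 5² = 177973/3240.
m = ((-266)·(19921/32400) − 5·(-2131/180))/(177973/3240) = -1690543/889865; b = (130·(-2131/180) − 5·(-266))/(177973/3240) = -677340/177973.
Residuals: 264754/889865, 625111/889865, -399938/889865, -131692/177973, 463482/889865; SSR = 1426277/889865.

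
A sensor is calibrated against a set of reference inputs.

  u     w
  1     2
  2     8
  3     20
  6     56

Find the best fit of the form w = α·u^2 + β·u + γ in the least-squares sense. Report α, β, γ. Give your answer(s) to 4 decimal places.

α = 0.7127, β = 5.9503, γ = -5.2597

Forming MᵀM = [[1394, 252, 50]; [252, 50, 12]; [50, 12, 4]] and Mᵀw = [2230, 414, 86]ᵀ gives MᵀM·[α, β, γ]ᵀ = Mᵀw.
Solving the 3×3 system (Gaussian elimination) gives α = 129/181, β = 1077/181, γ = -952/181.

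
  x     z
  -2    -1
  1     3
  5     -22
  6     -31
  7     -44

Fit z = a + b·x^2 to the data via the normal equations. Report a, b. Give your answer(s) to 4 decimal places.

a = 3.2397, b = -0.9669

The normal equations are: 5·a + 115·b = -95;  115·a + 4339·b = -3823.
(Σ1 = 5, Σx^2 = 115, Σx^2·x^2 = 4339, Σz = -95, Σx^2·z = -3823.)
det = 5·4339 − 115² = 8470.
a = ((-95)·4339 − 115·(-3823))/8470 = 392/121; b = (5·(-3823) − 115·(-95))/8470 = -117/121.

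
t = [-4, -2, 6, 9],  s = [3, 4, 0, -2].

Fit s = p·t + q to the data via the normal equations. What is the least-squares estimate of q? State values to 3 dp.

q = 2.199

Sums needed: Σt·t = 137, Σt = 9, Σ1 = 4.
For Mᵀs: Σt·s = -38, Σs = 5.
MᵀM·[p, q]ᵀ = Mᵀs becomes [[137, 9]; [9, 4]]·[p, q]ᵀ = [-38, 5]ᵀ.
Eliminating q: 4·(row 1) − 9·(row 2) gives 467·p = 4·(-38) − 9·5 = -197, so p = -197/467.
Then q = (5 − 9·(-197/467))/4 = 1027/467.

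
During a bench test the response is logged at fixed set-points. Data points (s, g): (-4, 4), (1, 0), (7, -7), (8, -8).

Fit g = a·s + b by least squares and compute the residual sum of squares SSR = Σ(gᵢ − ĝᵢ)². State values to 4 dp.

Compute the Gram sums: Σs·s = 130, Σs = 12, Σ1 = 4.
For Aᵀg: Σs·g = -129, Σg = -11.
AᵀA·[a, b]ᵀ = Aᵀg becomes [[130, 12]; [12, 4]]·[a, b]ᵀ = [-129, -11]ᵀ.
det = 130·4 − 12² = 376.
a = ((-129)·4 − 12·(-11))/376 = -48/47; b = (130·(-11) − 12·(-129))/376 = 59/188.
Residuals: -75/188, 133/188, -31/188, -27/188; SSR = 133/188.

SSR = 0.7074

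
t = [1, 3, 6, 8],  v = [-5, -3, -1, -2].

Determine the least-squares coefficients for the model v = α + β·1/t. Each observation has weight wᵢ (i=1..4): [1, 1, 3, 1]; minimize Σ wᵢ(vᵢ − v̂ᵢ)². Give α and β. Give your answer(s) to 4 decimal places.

α = -0.7334, β = -4.3913

Entries of XᵀWX: Σwᵢ·1 = 6, Σwᵢ·1/t = 47/24, Σwᵢ·1/t·1/t = 697/576.
And Σwᵢ·v = -13, Σwᵢ·1/t·v = -27/4.
So XᵀWX·[α, β]ᵀ = XᵀWv: [[6, 47/24]; [47/24, 697/576]]·[α, β]ᵀ = [-13, -27/4]ᵀ.
Determinant 6·(697/576) − (47/24)² = 1973/576.
α = ((-13)·(697/576) − (47/24)·(-27/4))/(1973/576) = -1447/1973; β = (6·(-27/4) − (47/24)·(-13))/(1973/576) = -8664/1973.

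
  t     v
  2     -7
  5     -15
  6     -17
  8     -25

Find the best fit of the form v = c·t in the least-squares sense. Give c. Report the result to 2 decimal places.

Sums needed: Σt·t = 129.
Moment sums: Σt·v = -391.
Normal equations: [[129]]·[c]ᵀ = [-391]ᵀ.
Hence c = -391 / 129 ≈ -3.03101.

c = -3.03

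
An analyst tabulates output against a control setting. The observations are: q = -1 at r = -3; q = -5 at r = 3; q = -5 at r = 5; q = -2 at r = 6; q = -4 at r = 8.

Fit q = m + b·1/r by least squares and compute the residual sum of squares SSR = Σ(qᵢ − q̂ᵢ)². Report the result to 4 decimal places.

Compute the Gram sums: Σ1 = 5, Σ1/r = 59/120, Σ1/r·1/r = 489/1600.
And Σq = -17, Σ1/r·q = -19/6.
So MᵀM·[m, b]ᵀ = Mᵀq: [[5, 59/120]; [59/120, 489/1600]]·[m, b]ᵀ = [-17, -19/6]ᵀ.
Eliminating b: (489/1600)·(row 1) − (59/120)·(row 2) gives (4631/3600)·m = (489/1600)·(-17) − (59/120)·(-19/6) = -52397/14400, so m = -52397/18524.
Then b = ((-19/6) − (59/120)·(-52397/18524))/(489/1600) = -26910/4631.
Residuals: -2007/18524, -4343/18524, -18695/18524, 33289/18524, -2061/4631; SSR = 83595/18524.

SSR = 4.5128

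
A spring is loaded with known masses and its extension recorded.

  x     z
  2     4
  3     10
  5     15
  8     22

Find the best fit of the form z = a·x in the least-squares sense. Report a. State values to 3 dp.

a = 2.833

Sums needed: Σx·x = 102.
Right-hand side: Σx·z = 289.
Normal equations: [[102]]·[a]ᵀ = [289]ᵀ.
a = 289/102 = 2.83333.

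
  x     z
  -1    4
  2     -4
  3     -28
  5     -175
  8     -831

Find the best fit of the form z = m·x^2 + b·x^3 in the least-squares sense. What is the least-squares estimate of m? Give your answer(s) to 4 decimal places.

m = 2.9262

Setting ∂/∂m … = 0 gives: 4819·m + 36167·b = -57823;  36167·m + 278563·b = -448139.
Eliminating b: 278563·(row 1) − 36167·(row 2) gives 34343208·m = 278563·(-57823) − 36167·(-448139) = 100494864, so m = 1395762/476989.
Then b = ((-448139) − 36167·(1395762/476989))/278563 = -948575/476989.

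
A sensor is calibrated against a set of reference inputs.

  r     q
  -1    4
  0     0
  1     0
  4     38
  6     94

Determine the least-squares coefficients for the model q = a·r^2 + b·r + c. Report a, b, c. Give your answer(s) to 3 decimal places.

From the data, Σr^2·r^2 = 1554, Σr^2·r = 280, Σr^2 = 54, Σr·r = 54, Σr = 10, Σ1 = 5.
For Aᵀq: Σr^2·q = 3996, Σr·q = 712, Σq = 136.
So AᵀA·[a, b, c]ᵀ = Aᵀq: [[1554, 280, 54]; [280, 54, 10]; [54, 10, 5]]·[a, b, c]ᵀ = [3996, 712, 136]ᵀ.
Solving the 3×3 system (Gaussian elimination) gives a = 12806/4279, b = -9408/4279, c = -3100/4279.

a = 2.993, b = -2.199, c = -0.724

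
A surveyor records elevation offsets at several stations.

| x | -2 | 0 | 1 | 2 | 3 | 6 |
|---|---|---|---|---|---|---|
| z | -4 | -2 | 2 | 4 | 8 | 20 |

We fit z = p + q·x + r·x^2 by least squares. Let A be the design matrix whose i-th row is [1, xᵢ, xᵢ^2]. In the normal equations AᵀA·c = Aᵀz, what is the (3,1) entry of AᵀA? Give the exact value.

Row 3 ↔ basis x^2, column 1 ↔ basis 1, so (AᵀA)_{3,1} = Σᵢ x^2 = (4)·(1) + (0)·(1) + (1)·(1) + (4)·(1) + (9)·(1) + (36)·(1) = 54.

54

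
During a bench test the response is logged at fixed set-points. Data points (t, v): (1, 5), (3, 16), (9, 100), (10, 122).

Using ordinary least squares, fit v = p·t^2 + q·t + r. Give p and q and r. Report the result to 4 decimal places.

Sums needed: Σt^2·t^2 = 16643, Σt^2·t = 1757, Σt^2 = 191, Σt·t = 191, Σt = 23, Σ1 = 4.
Moment sums: Σt^2·v = 20449, Σt·v = 2173, Σv = 243.
Row-reducing yields p = 385/356, q = 1919/1780, r = 2591/890.

p = 1.0815, q = 1.0781, r = 2.9112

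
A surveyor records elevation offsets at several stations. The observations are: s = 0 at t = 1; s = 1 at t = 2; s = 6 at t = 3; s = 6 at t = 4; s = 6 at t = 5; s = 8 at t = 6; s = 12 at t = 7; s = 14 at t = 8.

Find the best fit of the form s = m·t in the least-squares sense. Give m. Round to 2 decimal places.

m = 1.56

Entries of XᵀX: Σt·t = 204.
And Σt·s = 318.
So XᵀX·[m]ᵀ = Xᵀs: [[204]]·[m]ᵀ = [318]ᵀ.
m = 318/204 = 1.55882.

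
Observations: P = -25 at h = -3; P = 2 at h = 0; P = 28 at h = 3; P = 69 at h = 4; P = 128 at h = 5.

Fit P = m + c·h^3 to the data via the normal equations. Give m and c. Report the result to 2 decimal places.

m = 2.12, c = 1.01

Setting ∂/∂m … = 0 gives: 5·m + 189·c = 202;  189·m + 21179·c = 21847.
(Σ1 = 5, Σh^3 = 189, Σh^3·h^3 = 21179, ΣP = 202, Σh^3·P = 21847.)
Determinant 5·21179 − 189² = 70174.
m = (202·21179 − 189·21847)/70174 = 149075/70174; c = (5·21847 − 189·202)/70174 = 71057/70174.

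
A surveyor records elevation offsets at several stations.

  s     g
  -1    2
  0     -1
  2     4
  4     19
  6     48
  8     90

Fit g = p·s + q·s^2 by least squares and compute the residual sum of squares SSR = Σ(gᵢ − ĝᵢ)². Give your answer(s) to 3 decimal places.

Setting ∂/∂p … = 0 gives: 121·p + 799·q = 1090;  799·p + 5665·q = 7810.
Δ = 121·5665 − 799² = 47064.
p = (1090·5665 − 799·7810)/47064 = -5445/3922; q = (121·7810 − 799·1090)/47064 = 6175/3922.
Residuals: -1888/1961, -1, 939/1961, -1251/1961, -687/1961, 670/1961; SSR = 5496/1961.

SSR = 2.803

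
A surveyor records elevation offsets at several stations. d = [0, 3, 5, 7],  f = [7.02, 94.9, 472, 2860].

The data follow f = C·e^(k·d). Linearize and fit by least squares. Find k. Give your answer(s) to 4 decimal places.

Taking logs, ln f = k·d + ln C, so regress ln f on d.
XᵀX = [[83.0000, 15.0000]; [15.0000, 4]], rhs = [100.1534, 20.6171]ᵀ  (here Σd = 15.0000, Σ(d)² = 83.0000, Σln f = 20.6171, Σd·ln f = 100.1534).
Solving (det = 107.0000): k = 0.85380, ln C = 1.95254.

k = 0.8538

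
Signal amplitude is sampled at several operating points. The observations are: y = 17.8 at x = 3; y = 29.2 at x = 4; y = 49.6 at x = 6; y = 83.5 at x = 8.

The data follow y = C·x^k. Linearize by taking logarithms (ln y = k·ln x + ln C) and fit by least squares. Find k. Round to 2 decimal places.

With ln yᵢ as the transformed response and ln xᵢ as the regressor:
Σln x = 6.3561, Σ(ln x)² = 10.6632, Σln y = 14.5822, Σln x·ln y = 24.0369.
Equations: 10.6632·k + 6.3561·ln C = 24.0369;  6.3561·k + 4·ln C = 14.5822.
Solving (det = 2.2529): k = 1.53658, ln C = 1.20389.

k = 1.54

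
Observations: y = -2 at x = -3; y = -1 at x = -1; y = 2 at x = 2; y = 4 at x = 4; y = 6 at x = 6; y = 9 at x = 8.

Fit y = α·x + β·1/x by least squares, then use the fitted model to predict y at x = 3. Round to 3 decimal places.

The normal system AᵀA·[α, β]ᵀ = Aᵀy is [[130, 6]; [6, 845/576]]·[α, β]ᵀ = [135, 139/24]ᵀ.
Δ = 130·(845/576) − 6² = 44557/288.
α = (135·(845/576) − 6·(139/24))/(44557/288) = 94059/89114; β = (130·(139/24) − 6·135)/(44557/288) = -16440/44557.
At x = 3: ŷ = (94059/89114)·(3) + (-16440/44557)·(1/3) = 271217/89114.

ŷ = 3.043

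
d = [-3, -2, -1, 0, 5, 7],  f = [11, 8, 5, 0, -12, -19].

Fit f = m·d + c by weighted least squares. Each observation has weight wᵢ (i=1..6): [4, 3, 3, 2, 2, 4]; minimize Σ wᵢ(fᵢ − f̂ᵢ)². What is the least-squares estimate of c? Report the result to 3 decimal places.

c = 1.849

The normal system MᵀWM·[m, c]ᵀ = MᵀWf is [[297, 17]; [17, 18]]·[m, c]ᵀ = [-847, -17]ᵀ.
det = 297·18 − 17² = 5057.
m = ((-847)·18 − 17·(-17))/5057 = -14957/5057; c = (297·(-17) − 17·(-847))/5057 = 9350/5057.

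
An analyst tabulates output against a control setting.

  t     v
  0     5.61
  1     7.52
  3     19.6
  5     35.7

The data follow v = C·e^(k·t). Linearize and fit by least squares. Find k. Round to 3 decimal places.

With ln vᵢ as the transformed response and tᵢ as the regressor:
AᵀA = [[35.0000, 9.0000]; [9.0000, 4]], rhs = [28.8199, 10.2928]ᵀ  (here Σt = 9.0000, Σ(t)² = 35.0000, Σln v = 10.2928, Σt·ln v = 28.8199).
Solving (det = 59.0000): k = 0.38380, ln C = 1.70964.

k = 0.384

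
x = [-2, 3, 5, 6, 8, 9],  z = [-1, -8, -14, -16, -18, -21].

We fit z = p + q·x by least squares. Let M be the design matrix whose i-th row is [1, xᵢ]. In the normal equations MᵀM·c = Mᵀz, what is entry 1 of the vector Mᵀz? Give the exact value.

-78

Entry 1 ↔ basis 1, so (Mᵀz)_{1} = Σᵢ zᵢ = (1)·(-1) + (1)·(-8) + (1)·(-14) + (1)·(-16) + (1)·(-18) + (1)·(-21) = -78.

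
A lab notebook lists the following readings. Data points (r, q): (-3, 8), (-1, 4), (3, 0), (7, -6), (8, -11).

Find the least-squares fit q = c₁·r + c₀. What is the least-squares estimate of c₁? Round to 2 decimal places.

Sums needed: Σr·r = 132, Σr = 14, Σ1 = 5.
Moment sums: Σr·q = -158, Σq = -5.
MᵀM·[c₁, c₀]ᵀ = Mᵀq becomes [[132, 14]; [14, 5]]·[c₁, c₀]ᵀ = [-158, -5]ᵀ.
Determinant 132·5 − 14² = 464.
c₁ = ((-158)·5 − 14·(-5))/464 = -45/29; c₀ = (132·(-5) − 14·(-158))/464 = 97/29.

c₁ = -1.55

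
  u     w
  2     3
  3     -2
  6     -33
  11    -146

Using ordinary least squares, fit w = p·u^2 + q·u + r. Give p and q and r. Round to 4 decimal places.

p = -1.5101, q = 3.1031, r = 2.6133

The normal system XᵀX·[p, q, r]ᵀ = Xᵀw is [[16034, 1582, 170]; [1582, 170, 22]; [170, 22, 4]]·[p, q, r]ᵀ = [-18860, -1804, -178]ᵀ.
Solving the 3×3 system (Gaussian elimination) gives p = -820/543, q = 1685/543, r = 473/181.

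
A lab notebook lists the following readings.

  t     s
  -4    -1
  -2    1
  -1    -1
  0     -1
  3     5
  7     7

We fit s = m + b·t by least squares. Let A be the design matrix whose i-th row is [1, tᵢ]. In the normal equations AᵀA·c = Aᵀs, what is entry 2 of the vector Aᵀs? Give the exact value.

67

Entry 2 ↔ basis t, so (Aᵀs)_{2} = Σᵢ (t)·sᵢ = (-4)·(-1) + (-2)·(1) + (-1)·(-1) + (0)·(-1) + (3)·(5) + (7)·(7) = 67.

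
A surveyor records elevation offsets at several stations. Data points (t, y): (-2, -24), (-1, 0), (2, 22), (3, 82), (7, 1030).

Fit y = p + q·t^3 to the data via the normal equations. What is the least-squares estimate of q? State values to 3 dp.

Normal-equation sums: Σ1 = 5, Σt^3 = 369, Σt^3·t^3 = 118507.
For Mᵀy: Σy = 1110, Σt^3·y = 355872.
Eliminating q: 118507·(row 1) − 369·(row 2) gives 456374·p = 118507·1110 − 369·355872 = 226002, so p = 113001/228187.
Then q = (355872 − 369·(113001/228187))/118507 = 684885/228187.

q = 3.001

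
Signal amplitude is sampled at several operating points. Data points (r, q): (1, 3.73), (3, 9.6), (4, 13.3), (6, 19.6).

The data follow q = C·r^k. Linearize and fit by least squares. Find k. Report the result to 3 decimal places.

Linearized form: ln q = k·ln r + ln C. From the 4 transformed points,
AᵀA = [[6.3392, 4.2767]; [4.2767, 4]], rhs = [11.4036, 9.1415]ᵀ  (here Σln r = 4.2767, Σ(ln r)² = 6.3392, Σln q = 9.1415, Σln r·ln q = 11.4036).
Δ = 6.3392·4 − (4.2767)² = 7.0668; k = (11.4036·4 − 4.2767·9.1415)/7.0668 = 0.92256, ln C = (6.3392·9.1415 − 4.2767·11.4036)/7.0668 = 1.29899.

k = 0.923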